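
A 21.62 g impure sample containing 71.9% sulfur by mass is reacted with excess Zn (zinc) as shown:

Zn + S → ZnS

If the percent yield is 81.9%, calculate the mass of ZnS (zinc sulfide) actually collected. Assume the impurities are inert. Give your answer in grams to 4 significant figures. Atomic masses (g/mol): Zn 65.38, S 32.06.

Pure S available = 21.62 g × 0.719 = 15.545 g.
M(S) = 32.06 g/mol.
M(ZnS) = 65.38 + 32.06 = 97.44 g/mol.
n(S) = 15.545 g / 32.06 g/mol = 0.48487 mol.
From the equation the S:ZnS mole ratio is 1:1, so n(ZnS) = 0.48487 × 1/1 = 0.48487 mol.
Mass of ZnS = 0.48487 mol × 97.44 g/mol = 47.245 g.
Actual mass collected = 47.245 g × 0.819 = 38.694 g.

38.69 g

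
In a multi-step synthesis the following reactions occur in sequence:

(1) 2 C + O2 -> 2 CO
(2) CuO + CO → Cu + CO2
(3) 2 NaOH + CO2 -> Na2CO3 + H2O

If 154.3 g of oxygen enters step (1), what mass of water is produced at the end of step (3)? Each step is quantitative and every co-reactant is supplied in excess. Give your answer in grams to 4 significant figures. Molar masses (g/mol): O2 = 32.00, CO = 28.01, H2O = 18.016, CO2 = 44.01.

n(O2) = 154.3 / 32.00 = 4.8219 mol.
Reaction (1): O2→CO ratio 1:2 ⇒ n(CO) = 9.6438 mol.
Reaction (2): CO→CO2 ratio 1:1 ⇒ n(CO2) = 9.6438 mol.
Reaction (3): CO2→H2O ratio 1:1 ⇒ n(H2O) = 9.6438 mol.
Mass of H2O = 9.6438 × 18.016 = 173.74 g.

173.7 g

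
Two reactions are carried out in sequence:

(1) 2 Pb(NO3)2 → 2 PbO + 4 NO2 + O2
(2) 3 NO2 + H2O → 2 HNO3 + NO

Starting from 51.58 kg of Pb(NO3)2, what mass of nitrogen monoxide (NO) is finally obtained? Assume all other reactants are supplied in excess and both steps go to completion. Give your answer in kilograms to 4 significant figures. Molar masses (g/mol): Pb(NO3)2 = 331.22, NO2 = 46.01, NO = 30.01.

51.58 kg = 51580 g.
n(Pb(NO3)2) = 51580 / 331.22 = 155.73 mol.
Step 1 gives a 2:4 ratio of Pb(NO3)2 to NO2, so n(NO2) = 311.45 mol.
In step 2 the NO2:NO ratio is 3:1, so n(NO) = 103.82 mol.
Mass of NO = 103.82 × 30.01 = 3115.6 g = 3.116 kg.

3.116 kg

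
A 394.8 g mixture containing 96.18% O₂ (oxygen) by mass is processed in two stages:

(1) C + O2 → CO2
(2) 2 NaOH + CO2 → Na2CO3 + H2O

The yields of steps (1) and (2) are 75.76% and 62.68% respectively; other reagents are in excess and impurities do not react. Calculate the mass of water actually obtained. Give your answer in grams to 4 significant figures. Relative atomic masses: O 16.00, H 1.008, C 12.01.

101.5 g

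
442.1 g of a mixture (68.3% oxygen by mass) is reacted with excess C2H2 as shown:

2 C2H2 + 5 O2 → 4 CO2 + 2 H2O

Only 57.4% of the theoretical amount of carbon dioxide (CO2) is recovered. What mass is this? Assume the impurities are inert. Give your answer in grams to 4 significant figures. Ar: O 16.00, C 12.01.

190.7 g

Pure O2 available = 442.1 g × 0.683 = 301.95 g.
M(O2) = 2(16.00) = 32.00 g/mol.
M(CO2) = 12.01 + 2(16.00) = 44.01 g/mol.
n(O2) = 301.95 g / 32.00 g/mol = 9.4361 mol.
From the equation the O2:CO2 mole ratio is 5:4, so n(CO2) = 9.4361 × 4/5 = 7.5489 mol.
Mass of CO2 = 7.5489 mol × 44.01 g/mol = 332.23 g.
Actual mass collected = 332.23 g × 0.574 = 190.70 g.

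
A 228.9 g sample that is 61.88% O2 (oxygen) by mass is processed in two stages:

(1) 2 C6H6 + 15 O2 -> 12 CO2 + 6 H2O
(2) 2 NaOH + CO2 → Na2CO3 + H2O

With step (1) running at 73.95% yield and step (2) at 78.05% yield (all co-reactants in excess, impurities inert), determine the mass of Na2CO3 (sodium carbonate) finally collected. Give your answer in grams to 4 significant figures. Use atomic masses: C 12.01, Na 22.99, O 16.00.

Pure O2 = 228.9 × 0.6188 = 141.64 g.
M(O2) = 2(16.00) = 32.00 g/mol.
M(Na2CO3) = 2(22.99) + 12.01 + 3(16.00) = 105.99 g/mol.
n(O2) = 141.64 / 32.00 = 4.4264 mol.
Step 1 (O2:CO2 = 15:12): theoretical n(CO2) = 3.5411 mol; at 73.95% yield, n(CO2) = 2.6186 mol.
Step 2 (CO2:Na2CO3 = 1:1): theoretical n(Na2CO3) = 2.6186 mol, so theoretical mass = 2.6186 × 105.99 = 277.55 g.
At 78.05% yield, actual mass of Na2CO3 = 277.55 × 0.7805 = 216.63 g.

216.6 g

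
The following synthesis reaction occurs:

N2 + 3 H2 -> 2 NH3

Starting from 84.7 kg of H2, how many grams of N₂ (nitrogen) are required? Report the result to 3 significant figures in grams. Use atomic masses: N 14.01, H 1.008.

392000 g

M(H2) = 2(1.008) = 2.016 g/mol.
M(N2) = 2(14.01) = 28.02 g/mol.
Convert: 84.7 kg = 84700 g.
n(H2) = 84700 g / 2.016 g/mol = 42010 mol.
From the equation the H2:N2 mole ratio is 3:1, so n(N2) = 42010 × 1/3 = 14000 mol.
Mass of N2 = 14000 mol × 28.02 g/mol = 392400 g.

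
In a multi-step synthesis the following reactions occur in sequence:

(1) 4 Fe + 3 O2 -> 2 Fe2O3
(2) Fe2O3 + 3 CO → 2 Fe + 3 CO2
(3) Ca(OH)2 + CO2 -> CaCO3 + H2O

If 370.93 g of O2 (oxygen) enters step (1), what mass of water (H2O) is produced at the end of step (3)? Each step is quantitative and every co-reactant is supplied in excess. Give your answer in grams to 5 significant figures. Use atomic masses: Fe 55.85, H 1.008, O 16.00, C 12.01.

417.67 g

M(O2) = 2(16.00) = 32.00 g/mol.
M(H2O) = 2(1.008) + 16.00 = 18.016 g/mol.
n(O2) = 370.93 / 32.00 = 11.5916 mol.
Reaction (1): O2→Fe2O3 ratio 3:2 ⇒ n(Fe2O3) = 7.72771 mol.
Reaction (2): Fe2O3→CO2 ratio 1:3 ⇒ n(CO2) = 23.1831 mol.
Reaction (3): CO2→H2O ratio 1:1 ⇒ n(H2O) = 23.1831 mol.
Mass of H2O = 23.1831 × 18.016 = 417.667 g.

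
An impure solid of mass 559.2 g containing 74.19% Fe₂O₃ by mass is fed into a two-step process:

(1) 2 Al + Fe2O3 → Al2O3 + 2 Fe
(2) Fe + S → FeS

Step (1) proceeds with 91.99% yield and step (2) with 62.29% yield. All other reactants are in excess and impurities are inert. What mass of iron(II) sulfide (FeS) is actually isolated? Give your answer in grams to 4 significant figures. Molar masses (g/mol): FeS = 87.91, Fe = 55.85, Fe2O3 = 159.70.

Pure Fe2O3 = 559.2 × 0.7419 = 414.87 g.
n(Fe2O3) = 414.87 / 159.70 = 2.5978 mol.
Step 1 (Fe2O3:Fe = 1:2): theoretical n(Fe) = 5.1956 mol; at 91.99% yield, n(Fe) = 4.7795 mol.
Step 2 (Fe:FeS = 1:1): theoretical n(FeS) = 4.7795 mol, so theoretical mass = 4.7795 × 87.91 = 420.16 g.
At 62.29% yield, actual mass of FeS = 420.16 × 0.6229 = 261.72 g.

261.7 g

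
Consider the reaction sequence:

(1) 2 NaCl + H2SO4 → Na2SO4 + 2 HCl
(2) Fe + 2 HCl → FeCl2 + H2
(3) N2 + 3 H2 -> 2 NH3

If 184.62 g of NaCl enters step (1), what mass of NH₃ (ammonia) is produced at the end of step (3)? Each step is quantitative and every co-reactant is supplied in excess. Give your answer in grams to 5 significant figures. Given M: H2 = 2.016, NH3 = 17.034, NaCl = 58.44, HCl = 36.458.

n(NaCl) = 184.62 / 58.44 = 3.15914 mol.
Reaction (1): NaCl→HCl ratio 2:2 ⇒ n(HCl) = 3.15914 mol.
Reaction (2): HCl→H2 ratio 2:1 ⇒ n(H2) = 1.57957 mol.
Reaction (3): H2→NH3 ratio 3:2 ⇒ n(NH3) = 1.05305 mol.
Mass of NH3 = 1.05305 × 17.034 = 17.9376 g.

17.938 g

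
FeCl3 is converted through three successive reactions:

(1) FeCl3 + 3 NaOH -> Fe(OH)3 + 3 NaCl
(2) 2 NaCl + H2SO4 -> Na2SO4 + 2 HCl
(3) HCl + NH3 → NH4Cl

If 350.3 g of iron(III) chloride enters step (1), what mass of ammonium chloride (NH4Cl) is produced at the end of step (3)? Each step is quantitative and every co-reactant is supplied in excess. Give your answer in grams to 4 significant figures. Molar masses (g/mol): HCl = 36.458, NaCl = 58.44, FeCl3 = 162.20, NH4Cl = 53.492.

346.6 g

n(FeCl3) = 350.3 / 162.20 = 2.1597 mol.
Reaction (1): FeCl3→NaCl ratio 1:3 ⇒ n(NaCl) = 6.4790 mol.
Reaction (2): NaCl→HCl ratio 2:2 ⇒ n(HCl) = 6.4790 mol.
Reaction (3): HCl→NH4Cl ratio 1:1 ⇒ n(NH4Cl) = 6.4790 mol.
Mass of NH4Cl = 6.4790 × 53.492 = 346.58 g.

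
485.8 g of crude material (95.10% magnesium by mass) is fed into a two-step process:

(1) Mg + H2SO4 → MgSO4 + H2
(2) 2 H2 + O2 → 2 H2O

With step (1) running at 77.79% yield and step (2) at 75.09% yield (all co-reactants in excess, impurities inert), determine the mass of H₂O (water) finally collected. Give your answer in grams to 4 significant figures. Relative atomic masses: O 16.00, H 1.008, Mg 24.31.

Pure Mg = 485.8 × 0.9510 = 462.00 g.
M(Mg) = 24.31 g/mol.
M(H2O) = 2(1.008) + 16.00 = 18.016 g/mol.
n(Mg) = 462.00 / 24.31 = 19.004 mol.
Step 1 (Mg:H2 = 1:1): theoretical n(H2) = 19.004 mol; at 77.79% yield, n(H2) = 14.783 mol.
Step 2 (H2:H2O = 2:2): theoretical n(H2O) = 14.783 mol, so theoretical mass = 14.783 × 18.016 = 266.34 g.
At 75.09% yield, actual mass of H2O = 266.34 × 0.7509 = 199.99 g.

200.0 g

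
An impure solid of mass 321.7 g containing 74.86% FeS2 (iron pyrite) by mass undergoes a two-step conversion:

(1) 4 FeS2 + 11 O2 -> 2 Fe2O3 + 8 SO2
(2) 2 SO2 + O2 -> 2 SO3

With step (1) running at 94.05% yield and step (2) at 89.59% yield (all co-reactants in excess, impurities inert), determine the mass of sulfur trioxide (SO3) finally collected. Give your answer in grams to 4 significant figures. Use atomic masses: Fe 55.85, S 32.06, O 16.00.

270.8 g

Pure FeS2 = 321.7 × 0.7486 = 240.82 g.
M(FeS2) = 55.85 + 2(32.06) = 119.97 g/mol.
M(SO3) = 32.06 + 3(16.00) = 80.06 g/mol.
n(FeS2) = 240.82 / 119.97 = 2.0074 mol.
Step 1 (FeS2:SO2 = 4:8): theoretical n(SO2) = 4.0147 mol; at 94.05% yield, n(SO2) = 3.7759 mol.
Step 2 (SO2:SO3 = 2:2): theoretical n(SO3) = 3.7759 mol, so theoretical mass = 3.7759 × 80.06 = 302.30 g.
At 89.59% yield, actual mass of SO3 = 302.30 × 0.8959 = 270.83 g.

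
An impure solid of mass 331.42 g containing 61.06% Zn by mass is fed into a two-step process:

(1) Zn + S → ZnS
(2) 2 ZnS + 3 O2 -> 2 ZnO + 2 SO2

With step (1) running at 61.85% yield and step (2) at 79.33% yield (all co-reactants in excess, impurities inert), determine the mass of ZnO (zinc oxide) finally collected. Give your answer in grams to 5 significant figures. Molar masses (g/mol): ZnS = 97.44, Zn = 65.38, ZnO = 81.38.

Pure Zn = 331.42 × 0.6106 = 202.365 g.
n(Zn) = 202.365 / 65.38 = 3.09521 mol.
Step 1 (Zn:ZnS = 1:1): theoretical n(ZnS) = 3.09521 mol; at 61.85% yield, n(ZnS) = 1.91439 mol.
Step 2 (ZnS:ZnO = 2:2): theoretical n(ZnO) = 1.91439 mol, so theoretical mass = 1.91439 × 81.38 = 155.793 g.
At 79.33% yield, actual mass of ZnO = 155.793 × 0.7933 = 123.591 g.

123.59 g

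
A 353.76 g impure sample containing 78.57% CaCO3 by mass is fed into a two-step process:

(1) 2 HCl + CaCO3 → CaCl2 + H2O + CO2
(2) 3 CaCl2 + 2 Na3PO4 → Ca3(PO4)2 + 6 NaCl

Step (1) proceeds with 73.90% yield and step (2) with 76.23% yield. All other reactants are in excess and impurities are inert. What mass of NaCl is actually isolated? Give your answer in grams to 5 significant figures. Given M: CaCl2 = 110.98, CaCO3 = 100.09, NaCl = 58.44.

Pure CaCO3 = 353.76 × 0.7857 = 277.949 g.
n(CaCO3) = 277.949 / 100.09 = 2.77699 mol.
Step 1 (CaCO3:CaCl2 = 1:1): theoretical n(CaCl2) = 2.77699 mol; at 73.90% yield, n(CaCl2) = 2.05220 mol.
Step 2 (CaCl2:NaCl = 3:6): theoretical n(NaCl) = 4.10440 mol, so theoretical mass = 4.10440 × 58.44 = 239.861 g.
At 76.23% yield, actual mass of NaCl = 239.861 × 0.7623 = 182.846 g.

182.85 g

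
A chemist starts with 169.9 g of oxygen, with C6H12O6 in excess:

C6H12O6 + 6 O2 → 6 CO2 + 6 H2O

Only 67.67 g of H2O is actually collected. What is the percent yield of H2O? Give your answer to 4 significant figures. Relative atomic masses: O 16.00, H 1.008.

M(O2) = 2(16.00) = 32.00 g/mol.
M(H2O) = 2(1.008) + 16.00 = 18.016 g/mol.
n(O2) = 169.90 g / 32.00 g/mol = 5.3094 mol.
From the equation the O2:H2O mole ratio is 6:6, so n(H2O) = 5.3094 × 6/6 = 5.3094 mol.
Mass of H2O = 5.3094 mol × 18.016 g/mol = 95.654 g.
This is the theoretical yield. Percent yield = 67.67 g / 95.654 g × 100% = 70.745%.

70.74 %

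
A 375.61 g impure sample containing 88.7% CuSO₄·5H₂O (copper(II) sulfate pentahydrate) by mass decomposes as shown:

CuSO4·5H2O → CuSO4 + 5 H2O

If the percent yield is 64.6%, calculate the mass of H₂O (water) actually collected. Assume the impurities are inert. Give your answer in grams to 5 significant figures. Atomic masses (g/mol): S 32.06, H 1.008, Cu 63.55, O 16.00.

77.646 g

Pure CuSO4·5H2O available = 375.61 g × 0.887 = 333.166 g.
M(CuSO4·5H2O) = 63.55 + 32.06 + 9(16.00) + 10(1.008) = 249.69 g/mol.
M(H2O) = 2(1.008) + 16.00 = 18.016 g/mol.
n(CuSO4·5H2O) = 333.166 g / 249.69 g/mol = 1.33432 mol.
From the equation the CuSO4·5H2O:H2O mole ratio is 1:5, so n(H2O) = 1.33432 × 5/1 = 6.67159 mol.
Mass of H2O = 6.67159 mol × 18.016 g/mol = 120.195 g.
Actual mass collected = 120.195 g × 0.646 = 77.6463 g.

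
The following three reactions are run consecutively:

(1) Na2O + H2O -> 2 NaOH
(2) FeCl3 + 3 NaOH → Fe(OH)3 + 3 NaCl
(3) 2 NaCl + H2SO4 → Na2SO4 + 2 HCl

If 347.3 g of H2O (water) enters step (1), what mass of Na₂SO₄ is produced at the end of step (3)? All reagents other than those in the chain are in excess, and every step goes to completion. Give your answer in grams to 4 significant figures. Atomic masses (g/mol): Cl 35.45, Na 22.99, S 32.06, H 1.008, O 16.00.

M(H2O) = 2(1.008) + 16.00 = 18.016 g/mol.
M(Na2SO4) = 2(22.99) + 32.06 + 4(16.00) = 142.04 g/mol.
n(H2O) = 347.3 / 18.016 = 19.277 mol.
Reaction (1): H2O→NaOH ratio 1:2 ⇒ n(NaOH) = 38.555 mol.
Reaction (2): NaOH→NaCl ratio 3:3 ⇒ n(NaCl) = 38.555 mol.
Reaction (3): NaCl→Na2SO4 ratio 2:1 ⇒ n(Na2SO4) = 19.277 mol.
Mass of Na2SO4 = 19.277 × 142.04 = 2738.1 g.

2738 g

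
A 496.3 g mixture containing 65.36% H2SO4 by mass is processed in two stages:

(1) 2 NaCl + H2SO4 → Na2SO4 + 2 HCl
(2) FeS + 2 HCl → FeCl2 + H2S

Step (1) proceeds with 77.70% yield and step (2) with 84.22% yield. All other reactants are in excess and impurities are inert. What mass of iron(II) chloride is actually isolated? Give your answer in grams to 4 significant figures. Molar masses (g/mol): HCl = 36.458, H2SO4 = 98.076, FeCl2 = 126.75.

274.3 g

Pure H2SO4 = 496.3 × 0.6536 = 324.38 g.
n(H2SO4) = 324.38 / 98.076 = 3.3075 mol.
Step 1 (H2SO4:HCl = 1:2): theoretical n(HCl) = 6.6149 mol; at 77.70% yield, n(HCl) = 5.1398 mol.
Step 2 (HCl:FeCl2 = 2:1): theoretical n(FeCl2) = 2.5699 mol, so theoretical mass = 2.5699 × 126.75 = 325.73 g.
At 84.22% yield, actual mass of FeCl2 = 325.73 × 0.8422 = 274.33 g.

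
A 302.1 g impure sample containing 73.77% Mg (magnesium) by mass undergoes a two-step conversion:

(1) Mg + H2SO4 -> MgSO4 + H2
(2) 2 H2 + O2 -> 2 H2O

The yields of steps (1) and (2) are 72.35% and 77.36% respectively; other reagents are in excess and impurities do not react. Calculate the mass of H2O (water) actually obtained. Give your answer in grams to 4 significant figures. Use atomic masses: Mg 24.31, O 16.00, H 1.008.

Pure Mg = 302.1 × 0.7377 = 222.86 g.
M(Mg) = 24.31 g/mol.
M(H2O) = 2(1.008) + 16.00 = 18.016 g/mol.
n(Mg) = 222.86 / 24.31 = 9.1674 mol.
Step 1 (Mg:H2 = 1:1): theoretical n(H2) = 9.1674 mol; at 72.35% yield, n(H2) = 6.6326 mol.
Step 2 (H2:H2O = 2:2): theoretical n(H2O) = 6.6326 mol, so theoretical mass = 6.6326 × 18.016 = 119.49 g.
At 77.36% yield, actual mass of H2O = 119.49 × 0.7736 = 92.440 g.

92.44 g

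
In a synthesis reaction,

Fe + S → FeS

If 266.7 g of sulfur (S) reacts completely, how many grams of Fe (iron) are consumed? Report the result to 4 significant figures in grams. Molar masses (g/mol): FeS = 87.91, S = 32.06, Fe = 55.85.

n(S) = 266.70 g / 32.06 g/mol = 8.3188 mol.
From the equation the S:Fe mole ratio is 1:1, so n(Fe) = 8.3188 × 1/1 = 8.3188 mol.
Mass of Fe = 8.3188 mol × 55.85 g/mol = 464.60 g.

464.6 g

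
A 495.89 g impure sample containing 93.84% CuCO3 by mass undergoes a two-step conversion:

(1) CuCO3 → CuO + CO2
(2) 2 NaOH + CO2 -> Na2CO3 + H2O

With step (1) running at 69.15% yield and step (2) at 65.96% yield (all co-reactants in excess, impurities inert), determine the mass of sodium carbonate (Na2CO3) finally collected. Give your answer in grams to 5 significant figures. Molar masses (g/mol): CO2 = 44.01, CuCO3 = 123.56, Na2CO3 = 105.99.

182.07 g

Pure CuCO3 = 495.89 × 0.9384 = 465.343 g.
n(CuCO3) = 465.343 / 123.56 = 3.76613 mol.
Step 1 (CuCO3:CO2 = 1:1): theoretical n(CO2) = 3.76613 mol; at 69.15% yield, n(CO2) = 2.60428 mol.
Step 2 (CO2:Na2CO3 = 1:1): theoretical n(Na2CO3) = 2.60428 mol, so theoretical mass = 2.60428 × 105.99 = 276.028 g.
At 65.96% yield, actual mass of Na2CO3 = 276.028 × 0.6596 = 182.068 g.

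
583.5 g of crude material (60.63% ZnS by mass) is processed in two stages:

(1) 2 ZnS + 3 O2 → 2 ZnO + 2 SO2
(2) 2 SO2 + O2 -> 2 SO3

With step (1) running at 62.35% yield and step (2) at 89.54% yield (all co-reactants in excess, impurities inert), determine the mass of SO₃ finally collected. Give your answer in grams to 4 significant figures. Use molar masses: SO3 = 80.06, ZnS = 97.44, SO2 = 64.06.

162.3 g

Pure ZnS = 583.5 × 0.6063 = 353.78 g.
n(ZnS) = 353.78 / 97.44 = 3.6307 mol.
Step 1 (ZnS:SO2 = 2:2): theoretical n(SO2) = 3.6307 mol; at 62.35% yield, n(SO2) = 2.2637 mol.
Step 2 (SO2:SO3 = 2:2): theoretical n(SO3) = 2.2637 mol, so theoretical mass = 2.2637 × 80.06 = 181.24 g.
At 89.54% yield, actual mass of SO3 = 181.24 × 0.8954 = 162.28 g.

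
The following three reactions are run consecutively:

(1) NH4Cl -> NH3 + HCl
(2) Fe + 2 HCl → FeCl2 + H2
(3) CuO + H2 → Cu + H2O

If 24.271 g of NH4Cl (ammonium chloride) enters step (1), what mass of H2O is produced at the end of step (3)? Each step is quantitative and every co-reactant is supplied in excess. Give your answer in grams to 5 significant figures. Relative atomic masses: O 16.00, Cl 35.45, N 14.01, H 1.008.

4.0872 g

M(NH4Cl) = 14.01 + 4(1.008) + 35.45 = 53.492 g/mol.
M(H2O) = 2(1.008) + 16.00 = 18.016 g/mol.
n(NH4Cl) = 24.271 / 53.492 = 0.453731 mol.
Reaction (1): NH4Cl→HCl ratio 1:1 ⇒ n(HCl) = 0.453731 mol.
Reaction (2): HCl→H2 ratio 2:1 ⇒ n(H2) = 0.226866 mol.
Reaction (3): H2→H2O ratio 1:1 ⇒ n(H2O) = 0.226866 mol.
Mass of H2O = 0.226866 × 18.016 = 4.08721 g.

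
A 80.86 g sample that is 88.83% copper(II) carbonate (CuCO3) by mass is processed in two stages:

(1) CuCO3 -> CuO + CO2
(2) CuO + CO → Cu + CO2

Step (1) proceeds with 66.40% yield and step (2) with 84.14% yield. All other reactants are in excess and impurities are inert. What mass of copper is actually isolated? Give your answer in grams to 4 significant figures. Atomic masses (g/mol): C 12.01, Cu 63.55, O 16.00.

Pure CuCO3 = 80.86 × 0.8883 = 71.828 g.
M(CuCO3) = 63.55 + 12.01 + 3(16.00) = 123.56 g/mol.
M(Cu) = 63.55 g/mol.
n(CuCO3) = 71.828 / 123.56 = 0.58132 mol.
Step 1 (CuCO3:CuO = 1:1): theoretical n(CuO) = 0.58132 mol; at 66.40% yield, n(CuO) = 0.38600 mol.
Step 2 (CuO:Cu = 1:1): theoretical n(Cu) = 0.38600 mol, so theoretical mass = 0.38600 × 63.55 = 24.530 g.
At 84.14% yield, actual mass of Cu = 24.530 × 0.8414 = 20.640 g.

20.64 g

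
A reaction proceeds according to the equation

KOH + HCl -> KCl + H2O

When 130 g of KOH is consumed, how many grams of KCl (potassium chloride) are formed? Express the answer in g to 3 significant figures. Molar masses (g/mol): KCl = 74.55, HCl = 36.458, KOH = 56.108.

173 g

n(KOH) = 130.0 g / 56.108 g/mol = 2.317 mol.
From the equation the KOH:KCl mole ratio is 1:1, so n(KCl) = 2.317 × 1/1 = 2.317 mol.
Mass of KCl = 2.317 mol × 74.55 g/mol = 172.7 g.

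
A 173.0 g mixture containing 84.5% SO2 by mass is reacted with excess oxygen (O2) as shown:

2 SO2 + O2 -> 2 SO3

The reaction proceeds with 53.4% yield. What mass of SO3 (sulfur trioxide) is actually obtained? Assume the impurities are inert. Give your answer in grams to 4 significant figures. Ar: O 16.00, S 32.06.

Pure SO2 available = 173.0 g × 0.845 = 146.19 g.
M(SO2) = 32.06 + 2(16.00) = 64.06 g/mol.
M(SO3) = 32.06 + 3(16.00) = 80.06 g/mol.
n(SO2) = 146.19 g / 64.06 g/mol = 2.2820 mol.
From the equation the SO2:SO3 mole ratio is 2:2, so n(SO3) = 2.2820 × 2/2 = 2.2820 mol.
Mass of SO3 = 2.2820 mol × 80.06 g/mol = 182.70 g.
Actual mass collected = 182.70 g × 0.534 = 97.560 g.

97.56 g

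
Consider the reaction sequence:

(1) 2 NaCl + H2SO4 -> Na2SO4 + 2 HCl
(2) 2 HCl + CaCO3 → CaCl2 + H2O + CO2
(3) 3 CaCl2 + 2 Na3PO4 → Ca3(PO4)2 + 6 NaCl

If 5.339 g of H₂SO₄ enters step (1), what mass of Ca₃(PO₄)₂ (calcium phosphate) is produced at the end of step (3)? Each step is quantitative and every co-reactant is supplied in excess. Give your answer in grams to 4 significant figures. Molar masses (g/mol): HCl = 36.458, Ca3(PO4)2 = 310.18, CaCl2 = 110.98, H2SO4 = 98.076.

n(H2SO4) = 5.339 / 98.076 = 0.054437 mol.
Reaction (1): H2SO4→HCl ratio 1:2 ⇒ n(HCl) = 0.10887 mol.
Reaction (2): HCl→CaCl2 ratio 2:1 ⇒ n(CaCl2) = 0.054437 mol.
Reaction (3): CaCl2→Ca3(PO4)2 ratio 3:1 ⇒ n(Ca3(PO4)2) = 0.018146 mol.
Mass of Ca3(PO4)2 = 0.018146 × 310.18 = 5.6285 g.

5.628 g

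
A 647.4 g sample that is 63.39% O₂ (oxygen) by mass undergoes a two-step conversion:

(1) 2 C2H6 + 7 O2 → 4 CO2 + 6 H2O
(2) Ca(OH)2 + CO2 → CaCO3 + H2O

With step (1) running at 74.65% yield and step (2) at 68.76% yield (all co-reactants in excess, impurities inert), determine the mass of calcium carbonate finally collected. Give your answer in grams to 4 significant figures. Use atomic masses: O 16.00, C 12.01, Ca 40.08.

376.5 g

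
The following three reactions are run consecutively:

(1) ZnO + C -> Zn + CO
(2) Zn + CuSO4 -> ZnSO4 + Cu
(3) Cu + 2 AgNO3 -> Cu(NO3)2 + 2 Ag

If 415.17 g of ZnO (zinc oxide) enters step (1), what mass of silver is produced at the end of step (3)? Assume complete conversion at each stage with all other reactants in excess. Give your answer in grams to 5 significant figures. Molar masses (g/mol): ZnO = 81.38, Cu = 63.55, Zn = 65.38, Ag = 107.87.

1100.6 g

n(ZnO) = 415.17 / 81.38 = 5.10162 mol.
Reaction (1): ZnO→Zn ratio 1:1 ⇒ n(Zn) = 5.10162 mol.
Reaction (2): Zn→Cu ratio 1:1 ⇒ n(Cu) = 5.10162 mol.
Reaction (3): Cu→Ag ratio 1:2 ⇒ n(Ag) = 10.2032 mol.
Mass of Ag = 10.2032 × 107.87 = 1100.62 g.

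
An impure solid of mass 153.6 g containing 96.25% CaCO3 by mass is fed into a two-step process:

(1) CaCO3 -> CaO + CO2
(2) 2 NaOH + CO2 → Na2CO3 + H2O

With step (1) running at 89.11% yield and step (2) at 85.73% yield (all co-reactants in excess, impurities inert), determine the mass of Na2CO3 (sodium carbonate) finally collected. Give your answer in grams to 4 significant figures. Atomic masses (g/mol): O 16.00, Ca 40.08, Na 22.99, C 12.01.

119.6 g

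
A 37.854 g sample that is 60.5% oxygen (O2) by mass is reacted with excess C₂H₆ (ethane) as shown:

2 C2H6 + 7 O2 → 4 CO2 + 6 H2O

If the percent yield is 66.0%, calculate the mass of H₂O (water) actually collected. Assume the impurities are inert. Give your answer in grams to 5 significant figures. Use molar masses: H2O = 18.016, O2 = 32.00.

7.2941 g

Pure O2 available = 37.854 g × 0.605 = 22.9017 g.
n(O2) = 22.9017 g / 32.00 g/mol = 0.715677 mol.
From the equation the O2:H2O mole ratio is 7:6, so n(H2O) = 0.715677 × 6/7 = 0.613438 mol.
Mass of H2O = 0.613438 mol × 18.016 g/mol = 11.0517 g.
Actual mass collected = 11.0517 g × 0.660 = 7.29412 g.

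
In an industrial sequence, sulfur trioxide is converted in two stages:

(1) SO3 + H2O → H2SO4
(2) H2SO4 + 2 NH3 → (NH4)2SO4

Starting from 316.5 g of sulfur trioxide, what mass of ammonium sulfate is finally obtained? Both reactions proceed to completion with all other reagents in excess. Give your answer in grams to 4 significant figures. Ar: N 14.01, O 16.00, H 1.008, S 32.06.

M(SO3) = 32.06 + 3(16.00) = 80.06 g/mol.
M((NH4)2SO4) = 2(14.01) + 8(1.008) + 32.06 + 4(16.00) = 132.144 g/mol.
n(SO3) = 316.50 / 80.06 = 3.9533 mol.
Step 1 gives a 1:1 ratio of SO3 to H2SO4, so n(H2SO4) = 3.9533 mol.
In step 2 the H2SO4:(NH4)2SO4 ratio is 1:1, so n((NH4)2SO4) = 3.9533 mol.
Mass of (NH4)2SO4 = 3.9533 × 132.144 = 522.40 g.

522.4 g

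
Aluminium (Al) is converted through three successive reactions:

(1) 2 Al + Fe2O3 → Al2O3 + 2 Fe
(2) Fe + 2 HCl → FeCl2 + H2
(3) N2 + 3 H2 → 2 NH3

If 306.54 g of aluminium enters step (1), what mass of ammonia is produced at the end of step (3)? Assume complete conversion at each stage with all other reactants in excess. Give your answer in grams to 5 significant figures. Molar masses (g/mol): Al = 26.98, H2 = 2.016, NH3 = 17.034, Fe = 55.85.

n(Al) = 306.54 / 26.98 = 11.3617 mol.
Reaction (1): Al→Fe ratio 2:2 ⇒ n(Fe) = 11.3617 mol.
Reaction (2): Fe→H2 ratio 1:1 ⇒ n(H2) = 11.3617 mol.
Reaction (3): H2→NH3 ratio 3:2 ⇒ n(NH3) = 7.57450 mol.
Mass of NH3 = 7.57450 × 17.034 = 129.024 g.

129.02 g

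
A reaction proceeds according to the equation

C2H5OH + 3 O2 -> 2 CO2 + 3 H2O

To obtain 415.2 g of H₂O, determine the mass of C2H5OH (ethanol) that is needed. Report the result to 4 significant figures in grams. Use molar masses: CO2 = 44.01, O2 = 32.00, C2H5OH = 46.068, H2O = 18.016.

353.9 g

n(H2O) = 415.20 g / 18.016 g/mol = 23.046 mol.
From the equation the H2O:C2H5OH mole ratio is 3:1, so n(C2H5OH) = 23.046 × 1/3 = 7.6821 mol.
Mass of C2H5OH = 7.6821 mol × 46.068 g/mol = 353.90 g.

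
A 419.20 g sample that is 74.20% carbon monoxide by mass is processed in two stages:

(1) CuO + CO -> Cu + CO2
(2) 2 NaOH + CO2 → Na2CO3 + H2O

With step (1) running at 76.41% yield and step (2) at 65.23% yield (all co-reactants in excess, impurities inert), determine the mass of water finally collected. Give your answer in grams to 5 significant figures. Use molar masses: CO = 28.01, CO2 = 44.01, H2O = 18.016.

Pure CO = 419.20 × 0.7420 = 311.046 g.
n(CO) = 311.046 / 28.01 = 11.1048 mol.
Step 1 (CO:CO2 = 1:1): theoretical n(CO2) = 11.1048 mol; at 76.41% yield, n(CO2) = 8.48520 mol.
Step 2 (CO2:H2O = 1:1): theoretical n(H2O) = 8.48520 mol, so theoretical mass = 8.48520 × 18.016 = 152.869 g.
At 65.23% yield, actual mass of H2O = 152.869 × 0.6523 = 99.7167 g.

99.717 g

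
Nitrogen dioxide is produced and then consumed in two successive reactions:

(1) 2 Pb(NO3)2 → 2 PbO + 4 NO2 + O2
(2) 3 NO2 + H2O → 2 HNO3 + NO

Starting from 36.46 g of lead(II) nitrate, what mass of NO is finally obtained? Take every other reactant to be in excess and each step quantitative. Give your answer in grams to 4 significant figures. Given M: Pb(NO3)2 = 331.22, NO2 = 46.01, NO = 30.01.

n(Pb(NO3)2) = 36.460 / 331.22 = 0.11008 mol.
Step 1 gives a 2:4 ratio of Pb(NO3)2 to NO2, so n(NO2) = 0.22016 mol.
In step 2 the NO2:NO ratio is 3:1, so n(NO) = 0.073385 mol.
Mass of NO = 0.073385 × 30.01 = 2.2023 g.

2.202 g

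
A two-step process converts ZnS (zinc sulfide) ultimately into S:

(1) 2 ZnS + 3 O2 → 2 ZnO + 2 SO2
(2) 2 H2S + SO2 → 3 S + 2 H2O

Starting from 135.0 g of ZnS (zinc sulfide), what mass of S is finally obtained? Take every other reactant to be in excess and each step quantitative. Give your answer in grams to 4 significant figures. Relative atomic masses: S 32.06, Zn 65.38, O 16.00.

133.3 g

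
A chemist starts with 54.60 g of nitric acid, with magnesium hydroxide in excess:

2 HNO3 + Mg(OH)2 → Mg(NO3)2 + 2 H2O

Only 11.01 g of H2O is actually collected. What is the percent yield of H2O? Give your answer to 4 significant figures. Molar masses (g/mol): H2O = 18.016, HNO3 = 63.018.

70.53 %

n(HNO3) = 54.600 g / 63.018 g/mol = 0.86642 mol.
From the equation the HNO3:H2O mole ratio is 2:2, so n(H2O) = 0.86642 × 2/2 = 0.86642 mol.
Mass of H2O = 0.86642 mol × 18.016 g/mol = 15.609 g.
This is the theoretical yield. Percent yield = 11.01 g / 15.609 g × 100% = 70.534%.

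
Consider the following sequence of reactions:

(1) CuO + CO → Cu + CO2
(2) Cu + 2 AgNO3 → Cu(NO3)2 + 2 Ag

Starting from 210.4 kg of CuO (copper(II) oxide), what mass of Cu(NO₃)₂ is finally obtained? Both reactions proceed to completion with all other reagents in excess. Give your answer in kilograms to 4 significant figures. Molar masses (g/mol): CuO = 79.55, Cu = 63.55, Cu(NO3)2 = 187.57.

210.4 kg = 210400 g.
n(CuO) = 210400 / 79.55 = 2644.9 mol.
Step 1 gives a 1:1 ratio of CuO to Cu, so n(Cu) = 2644.9 mol.
In step 2 the Cu:Cu(NO3)2 ratio is 1:1, so n(Cu(NO3)2) = 2644.9 mol.
Mass of Cu(NO3)2 = 2644.9 × 187.57 = 496100 g = 496.1 kg.

496.1 kg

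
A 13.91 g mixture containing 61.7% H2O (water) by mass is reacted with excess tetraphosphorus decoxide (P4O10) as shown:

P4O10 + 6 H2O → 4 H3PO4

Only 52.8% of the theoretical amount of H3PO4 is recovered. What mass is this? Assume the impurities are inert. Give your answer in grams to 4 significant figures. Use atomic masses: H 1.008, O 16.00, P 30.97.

16.43 g

Pure H2O available = 13.91 g × 0.617 = 8.5825 g.
M(H2O) = 2(1.008) + 16.00 = 18.016 g/mol.
M(H3PO4) = 3(1.008) + 30.97 + 4(16.00) = 97.994 g/mol.
n(H2O) = 8.5825 g / 18.016 g/mol = 0.47638 mol.
From the equation the H2O:H3PO4 mole ratio is 6:4, so n(H3PO4) = 0.47638 × 4/6 = 0.31759 mol.
Mass of H3PO4 = 0.31759 mol × 97.994 g/mol = 31.122 g.
Actual mass collected = 31.122 g × 0.528 = 16.432 g.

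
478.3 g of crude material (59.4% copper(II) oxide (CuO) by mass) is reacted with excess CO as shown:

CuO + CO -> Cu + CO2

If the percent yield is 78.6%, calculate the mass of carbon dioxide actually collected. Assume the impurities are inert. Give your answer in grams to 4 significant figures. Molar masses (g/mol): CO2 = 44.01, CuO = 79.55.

Pure CuO available = 478.3 g × 0.594 = 284.11 g.
n(CuO) = 284.11 g / 79.55 g/mol = 3.5715 mol.
From the equation the CuO:CO2 mole ratio is 1:1, so n(CO2) = 3.5715 × 1/1 = 3.5715 mol.
Mass of CO2 = 3.5715 mol × 44.01 g/mol = 157.18 g.
Actual mass collected = 157.18 g × 0.786 = 123.54 g.

123.5 g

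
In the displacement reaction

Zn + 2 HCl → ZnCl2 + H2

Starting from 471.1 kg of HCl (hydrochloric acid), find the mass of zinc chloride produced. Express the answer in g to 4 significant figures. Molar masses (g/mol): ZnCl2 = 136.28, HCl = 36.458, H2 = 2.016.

Convert: 471.1 kg = 471100 g.
n(HCl) = 471100 g / 36.458 g/mol = 12922 mol.
From the equation the HCl:ZnCl2 mole ratio is 2:1, so n(ZnCl2) = 12922 × 1/2 = 6460.9 mol.
Mass of ZnCl2 = 6460.9 mol × 136.28 g/mol = 880490 g.

880500 g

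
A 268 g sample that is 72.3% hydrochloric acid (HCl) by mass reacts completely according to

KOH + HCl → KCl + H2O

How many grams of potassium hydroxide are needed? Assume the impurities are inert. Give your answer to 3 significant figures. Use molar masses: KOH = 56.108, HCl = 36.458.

298 g

Mass of pure HCl = 268 g × 0.723 = 193.8 g.
n(HCl) = 193.8 g / 36.458 g/mol = 5.315 mol.
From the equation the HCl:KOH mole ratio is 1:1, so n(KOH) = 5.315 × 1/1 = 5.315 mol.
Mass of KOH = 5.315 mol × 56.108 g/mol = 298.2 g.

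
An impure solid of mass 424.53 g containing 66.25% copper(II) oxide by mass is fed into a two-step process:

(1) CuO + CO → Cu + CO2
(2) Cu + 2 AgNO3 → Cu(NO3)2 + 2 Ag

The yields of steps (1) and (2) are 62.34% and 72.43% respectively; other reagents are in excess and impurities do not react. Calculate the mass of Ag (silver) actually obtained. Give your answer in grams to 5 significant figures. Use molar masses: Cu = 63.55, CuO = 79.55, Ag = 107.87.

344.41 g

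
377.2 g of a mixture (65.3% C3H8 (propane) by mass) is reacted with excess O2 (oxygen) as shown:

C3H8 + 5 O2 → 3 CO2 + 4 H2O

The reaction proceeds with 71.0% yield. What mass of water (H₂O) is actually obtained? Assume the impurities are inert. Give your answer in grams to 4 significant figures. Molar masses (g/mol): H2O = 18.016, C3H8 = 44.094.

Pure C3H8 available = 377.2 g × 0.653 = 246.31 g.
n(C3H8) = 246.31 g / 44.094 g/mol = 5.5861 mol.
From the equation the C3H8:H2O mole ratio is 1:4, so n(H2O) = 5.5861 × 4/1 = 22.344 mol.
Mass of H2O = 22.344 mol × 18.016 g/mol = 402.55 g.
Actual mass collected = 402.55 g × 0.710 = 285.81 g.

285.8 g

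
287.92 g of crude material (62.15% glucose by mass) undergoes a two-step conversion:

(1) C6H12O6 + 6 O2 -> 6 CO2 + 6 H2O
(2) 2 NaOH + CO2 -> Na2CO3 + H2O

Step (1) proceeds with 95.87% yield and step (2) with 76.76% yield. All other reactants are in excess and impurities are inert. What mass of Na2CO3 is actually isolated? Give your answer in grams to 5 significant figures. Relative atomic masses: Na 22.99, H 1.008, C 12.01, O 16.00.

464.83 g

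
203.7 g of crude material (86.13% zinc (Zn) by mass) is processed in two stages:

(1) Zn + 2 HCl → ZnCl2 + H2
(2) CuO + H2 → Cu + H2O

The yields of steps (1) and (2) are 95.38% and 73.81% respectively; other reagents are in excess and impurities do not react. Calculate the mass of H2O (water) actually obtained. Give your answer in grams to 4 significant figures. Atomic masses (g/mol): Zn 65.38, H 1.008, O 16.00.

Pure Zn = 203.7 × 0.8613 = 175.45 g.
M(Zn) = 65.38 g/mol.
M(H2O) = 2(1.008) + 16.00 = 18.016 g/mol.
n(Zn) = 175.45 / 65.38 = 2.6835 mol.
Step 1 (Zn:H2 = 1:1): theoretical n(H2) = 2.6835 mol; at 95.38% yield, n(H2) = 2.5595 mol.
Step 2 (H2:H2O = 1:1): theoretical n(H2O) = 2.5595 mol, so theoretical mass = 2.5595 × 18.016 = 46.112 g.
At 73.81% yield, actual mass of H2O = 46.112 × 0.7381 = 34.035 g.

34.04 g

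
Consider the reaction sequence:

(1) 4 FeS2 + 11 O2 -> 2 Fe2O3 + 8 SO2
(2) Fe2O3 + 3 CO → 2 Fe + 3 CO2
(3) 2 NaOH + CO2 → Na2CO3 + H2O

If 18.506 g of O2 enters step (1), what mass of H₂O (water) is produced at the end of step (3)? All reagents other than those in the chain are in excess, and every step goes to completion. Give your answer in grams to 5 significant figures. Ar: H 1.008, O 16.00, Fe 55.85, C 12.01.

5.6830 g

M(O2) = 2(16.00) = 32.00 g/mol.
M(H2O) = 2(1.008) + 16.00 = 18.016 g/mol.
n(O2) = 18.506 / 32.00 = 0.578313 mol.
Reaction (1): O2→Fe2O3 ratio 11:2 ⇒ n(Fe2O3) = 0.105148 mol.
Reaction (2): Fe2O3→CO2 ratio 1:3 ⇒ n(CO2) = 0.315443 mol.
Reaction (3): CO2→H2O ratio 1:1 ⇒ n(H2O) = 0.315443 mol.
Mass of H2O = 0.315443 × 18.016 = 5.68302 g.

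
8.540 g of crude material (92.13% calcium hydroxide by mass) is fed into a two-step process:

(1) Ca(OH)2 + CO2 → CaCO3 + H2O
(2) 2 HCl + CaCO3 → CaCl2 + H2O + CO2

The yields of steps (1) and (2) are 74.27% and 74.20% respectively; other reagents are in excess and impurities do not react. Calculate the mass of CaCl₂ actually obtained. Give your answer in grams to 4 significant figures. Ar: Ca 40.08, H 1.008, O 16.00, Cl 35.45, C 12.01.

Pure Ca(OH)2 = 8.540 × 0.9213 = 7.8679 g.
M(Ca(OH)2) = 40.08 + 2(16.00) + 2(1.008) = 74.096 g/mol.
M(CaCl2) = 40.08 + 2(35.45) = 110.98 g/mol.
n(Ca(OH)2) = 7.8679 / 74.096 = 0.10619 mol.
Step 1 (Ca(OH)2:CaCO3 = 1:1): theoretical n(CaCO3) = 0.10619 mol; at 74.27% yield, n(CaCO3) = 0.078864 mol.
Step 2 (CaCO3:CaCl2 = 1:1): theoretical n(CaCl2) = 0.078864 mol, so theoretical mass = 0.078864 × 110.98 = 8.7523 g.
At 74.20% yield, actual mass of CaCl2 = 8.7523 × 0.7420 = 6.4942 g.

6.494 g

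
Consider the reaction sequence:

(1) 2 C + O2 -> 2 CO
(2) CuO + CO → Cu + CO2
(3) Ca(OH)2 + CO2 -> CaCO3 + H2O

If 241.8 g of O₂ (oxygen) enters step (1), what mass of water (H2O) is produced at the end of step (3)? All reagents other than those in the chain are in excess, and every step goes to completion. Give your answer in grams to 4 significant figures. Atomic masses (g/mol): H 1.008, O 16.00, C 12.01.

M(O2) = 2(16.00) = 32.00 g/mol.
M(H2O) = 2(1.008) + 16.00 = 18.016 g/mol.
n(O2) = 241.8 / 32.00 = 7.5563 mol.
Reaction (1): O2→CO ratio 1:2 ⇒ n(CO) = 15.113 mol.
Reaction (2): CO→CO2 ratio 1:1 ⇒ n(CO2) = 15.113 mol.
Reaction (3): CO2→H2O ratio 1:1 ⇒ n(H2O) = 15.113 mol.
Mass of H2O = 15.113 × 18.016 = 272.27 g.

272.3 g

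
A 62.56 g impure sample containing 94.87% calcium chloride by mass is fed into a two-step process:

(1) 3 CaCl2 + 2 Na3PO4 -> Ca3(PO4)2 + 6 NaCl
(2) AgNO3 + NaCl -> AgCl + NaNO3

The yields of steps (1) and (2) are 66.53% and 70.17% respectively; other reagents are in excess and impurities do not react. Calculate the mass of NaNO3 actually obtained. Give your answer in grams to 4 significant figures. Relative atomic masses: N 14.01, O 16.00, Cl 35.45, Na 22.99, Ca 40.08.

42.44 g

Pure CaCl2 = 62.56 × 0.9487 = 59.351 g.
M(CaCl2) = 40.08 + 2(35.45) = 110.98 g/mol.
M(NaNO3) = 22.99 + 14.01 + 3(16.00) = 85.00 g/mol.
n(CaCl2) = 59.351 / 110.98 = 0.53479 mol.
Step 1 (CaCl2:NaCl = 3:6): theoretical n(NaCl) = 1.0696 mol; at 66.53% yield, n(NaCl) = 0.71159 mol.
Step 2 (NaCl:NaNO3 = 1:1): theoretical n(NaNO3) = 0.71159 mol, so theoretical mass = 0.71159 × 85.00 = 60.485 g.
At 70.17% yield, actual mass of NaNO3 = 60.485 × 0.7017 = 42.442 g.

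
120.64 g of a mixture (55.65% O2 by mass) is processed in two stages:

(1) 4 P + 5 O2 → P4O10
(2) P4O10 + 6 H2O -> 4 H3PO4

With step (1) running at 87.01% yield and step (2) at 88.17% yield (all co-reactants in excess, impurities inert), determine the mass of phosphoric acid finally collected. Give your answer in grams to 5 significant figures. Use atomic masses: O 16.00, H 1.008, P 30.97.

Pure O2 = 120.64 × 0.5565 = 67.1362 g.
M(O2) = 2(16.00) = 32.00 g/mol.
M(H3PO4) = 3(1.008) + 30.97 + 4(16.00) = 97.994 g/mol.
n(O2) = 67.1362 / 32.00 = 2.09801 mol.
Step 1 (O2:P4O10 = 5:1): theoretical n(P4O10) = 0.419601 mol; at 87.01% yield, n(P4O10) = 0.365095 mol.
Step 2 (P4O10:H3PO4 = 1:4): theoretical n(H3PO4) = 1.46038 mol, so theoretical mass = 1.46038 × 97.994 = 143.108 g.
At 88.17% yield, actual mass of H3PO4 = 143.108 × 0.8817 = 126.179 g.

126.18 g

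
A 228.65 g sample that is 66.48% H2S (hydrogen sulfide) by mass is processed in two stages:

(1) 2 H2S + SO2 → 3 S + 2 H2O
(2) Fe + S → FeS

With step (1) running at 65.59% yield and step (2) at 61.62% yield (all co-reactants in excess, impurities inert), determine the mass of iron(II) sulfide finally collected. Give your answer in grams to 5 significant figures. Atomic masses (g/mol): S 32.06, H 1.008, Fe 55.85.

Pure H2S = 228.65 × 0.6648 = 152.007 g.
M(H2S) = 2(1.008) + 32.06 = 34.076 g/mol.
M(FeS) = 55.85 + 32.06 = 87.91 g/mol.
n(H2S) = 152.007 / 34.076 = 4.46081 mol.
Step 1 (H2S:S = 2:3): theoretical n(S) = 6.69121 mol; at 65.59% yield, n(S) = 4.38877 mol.
Step 2 (S:FeS = 1:1): theoretical n(FeS) = 4.38877 mol, so theoretical mass = 4.38877 × 87.91 = 385.816 g.
At 61.62% yield, actual mass of FeS = 385.816 × 0.6162 = 237.740 g.

237.74 g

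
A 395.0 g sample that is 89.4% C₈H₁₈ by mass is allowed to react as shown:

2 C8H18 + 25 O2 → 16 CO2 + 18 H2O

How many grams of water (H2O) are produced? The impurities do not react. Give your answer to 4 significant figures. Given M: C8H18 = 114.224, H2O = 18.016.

Mass of pure C8H18 = 395.0 g × 0.894 = 353.13 g.
n(C8H18) = 353.13 g / 114.224 g/mol = 3.0916 mol.
From the equation the C8H18:H2O mole ratio is 2:18, so n(H2O) = 3.0916 × 18/2 = 27.824 mol.
Mass of H2O = 27.824 mol × 18.016 g/mol = 501.28 g.

501.3 g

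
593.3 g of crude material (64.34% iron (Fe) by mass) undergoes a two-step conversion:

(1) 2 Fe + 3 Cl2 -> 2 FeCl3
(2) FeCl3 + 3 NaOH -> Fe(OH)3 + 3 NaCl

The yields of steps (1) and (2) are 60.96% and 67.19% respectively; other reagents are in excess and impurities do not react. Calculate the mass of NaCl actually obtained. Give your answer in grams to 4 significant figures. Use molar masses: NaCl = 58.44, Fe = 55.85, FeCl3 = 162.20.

490.8 g

Pure Fe = 593.3 × 0.6434 = 381.73 g.
n(Fe) = 381.73 / 55.85 = 6.8349 mol.
Step 1 (Fe:FeCl3 = 2:2): theoretical n(FeCl3) = 6.8349 mol; at 60.96% yield, n(FeCl3) = 4.1666 mol.
Step 2 (FeCl3:NaCl = 1:3): theoretical n(NaCl) = 12.500 mol, so theoretical mass = 12.500 × 58.44 = 730.48 g.
At 67.19% yield, actual mass of NaCl = 730.48 × 0.6719 = 490.81 g.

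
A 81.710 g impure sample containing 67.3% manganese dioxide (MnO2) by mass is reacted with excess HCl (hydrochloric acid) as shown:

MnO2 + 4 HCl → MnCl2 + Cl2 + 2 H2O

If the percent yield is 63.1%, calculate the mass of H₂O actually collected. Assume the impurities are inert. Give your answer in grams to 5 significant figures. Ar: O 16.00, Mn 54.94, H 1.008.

Pure MnO2 available = 81.710 g × 0.673 = 54.9908 g.
M(MnO2) = 54.94 + 2(16.00) = 86.94 g/mol.
M(H2O) = 2(1.008) + 16.00 = 18.016 g/mol.
n(MnO2) = 54.9908 g / 86.94 g/mol = 0.632515 mol.
From the equation the MnO2:H2O mole ratio is 1:2, so n(H2O) = 0.632515 × 2/1 = 1.26503 mol.
Mass of H2O = 1.26503 mol × 18.016 g/mol = 22.7908 g.
Actual mass collected = 22.7908 g × 0.631 = 14.3810 g.

14.381 g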